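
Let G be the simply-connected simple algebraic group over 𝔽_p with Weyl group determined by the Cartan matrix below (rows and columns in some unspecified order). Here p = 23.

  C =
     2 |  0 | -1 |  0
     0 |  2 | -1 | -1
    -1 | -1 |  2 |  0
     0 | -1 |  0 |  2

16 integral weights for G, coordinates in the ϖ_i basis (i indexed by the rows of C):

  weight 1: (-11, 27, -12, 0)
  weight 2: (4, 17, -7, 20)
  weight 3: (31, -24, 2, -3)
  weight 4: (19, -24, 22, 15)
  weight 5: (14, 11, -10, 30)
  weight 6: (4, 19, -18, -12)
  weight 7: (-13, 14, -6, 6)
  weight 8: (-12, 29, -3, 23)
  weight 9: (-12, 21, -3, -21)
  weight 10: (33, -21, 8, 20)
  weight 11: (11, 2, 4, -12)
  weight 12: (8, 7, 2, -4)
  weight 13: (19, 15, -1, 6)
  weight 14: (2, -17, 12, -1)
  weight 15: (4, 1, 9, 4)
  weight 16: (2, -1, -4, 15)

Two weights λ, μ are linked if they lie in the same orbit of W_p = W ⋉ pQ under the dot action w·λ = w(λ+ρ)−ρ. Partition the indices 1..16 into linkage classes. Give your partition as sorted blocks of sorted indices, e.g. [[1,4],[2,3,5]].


Dynkin diagram of C (from the 6 off-diagonal −1 entries): A_4.

W_23-reps of the 16 weights in Ā_23 (same 4-coord order as C):

    1: (5, 2, 10, 5)
    2: (5, 2, 10, 5)
    3: (2, 11, 0, 9)
    4: (0, 3, 0, 13)
    5: (9, 5, 3, 3)
    6: (9, 5, 3, 3)
    7: (5, 2, 10, 5)
    8: (5, 2, 10, 5)
    9: (2, 11, 0, 9)
    10: (2, 11, 0, 9)
    11: (9, 5, 3, 3)
    12: (9, 5, 3, 3)
    13: (0, 3, 0, 13)
    14: (0, 3, 0, 13)
    15: (5, 2, 10, 5)
    16: (0, 3, 0, 13)

Partition of {1..16} into 4 W_23-dot-orbits:

[[1, 2, 7, 8, 15], [3, 9, 10], [4, 13, 14, 16], [5, 6, 11, 12]]


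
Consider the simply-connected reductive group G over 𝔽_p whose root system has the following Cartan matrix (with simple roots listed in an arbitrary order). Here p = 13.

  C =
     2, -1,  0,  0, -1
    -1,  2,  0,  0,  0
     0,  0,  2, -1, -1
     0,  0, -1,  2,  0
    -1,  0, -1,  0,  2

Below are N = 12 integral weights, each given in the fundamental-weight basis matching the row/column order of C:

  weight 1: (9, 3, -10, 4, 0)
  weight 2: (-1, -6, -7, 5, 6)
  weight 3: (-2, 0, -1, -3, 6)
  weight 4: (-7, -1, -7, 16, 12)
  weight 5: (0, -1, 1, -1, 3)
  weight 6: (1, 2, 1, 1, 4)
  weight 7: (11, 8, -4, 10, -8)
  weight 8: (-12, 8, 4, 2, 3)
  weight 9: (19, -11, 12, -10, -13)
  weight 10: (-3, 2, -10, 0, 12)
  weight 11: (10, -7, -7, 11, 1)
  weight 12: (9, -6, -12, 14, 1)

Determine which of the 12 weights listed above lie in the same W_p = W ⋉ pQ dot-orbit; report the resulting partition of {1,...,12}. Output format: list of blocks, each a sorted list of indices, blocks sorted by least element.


Dynkin diagram of C (from the 8 off-diagonal −1 entries): A_5.

W_13-reps of the 12 weights in Ā_13 (same 5-coord order as C):

  [1] (2, 2, 2, 1, 5);  [2] (1, 0, 2, 0, 4);  [3] (1, 0, 2, 0, 4);  [4] (1, 0, 2, 0, 4);  [5] (1, 0, 2, 0, 4);  [6] (2, 2, 2, 1, 5);  [7] (2, 0, 1, 7, 2);  [8] (2, 2, 2, 1, 5);  [9] (2, 0, 1, 7, 2);  [10] (2, 0, 1, 7, 2);  [11] (1, 0, 2, 0, 4);  [12] (2, 2, 2, 1, 5)

3 distinct reps among the 12 weights ⇒ 3 W_13-linkage classes:

[[1, 6, 8, 12], [2, 3, 4, 5, 11], [7, 9, 10]]


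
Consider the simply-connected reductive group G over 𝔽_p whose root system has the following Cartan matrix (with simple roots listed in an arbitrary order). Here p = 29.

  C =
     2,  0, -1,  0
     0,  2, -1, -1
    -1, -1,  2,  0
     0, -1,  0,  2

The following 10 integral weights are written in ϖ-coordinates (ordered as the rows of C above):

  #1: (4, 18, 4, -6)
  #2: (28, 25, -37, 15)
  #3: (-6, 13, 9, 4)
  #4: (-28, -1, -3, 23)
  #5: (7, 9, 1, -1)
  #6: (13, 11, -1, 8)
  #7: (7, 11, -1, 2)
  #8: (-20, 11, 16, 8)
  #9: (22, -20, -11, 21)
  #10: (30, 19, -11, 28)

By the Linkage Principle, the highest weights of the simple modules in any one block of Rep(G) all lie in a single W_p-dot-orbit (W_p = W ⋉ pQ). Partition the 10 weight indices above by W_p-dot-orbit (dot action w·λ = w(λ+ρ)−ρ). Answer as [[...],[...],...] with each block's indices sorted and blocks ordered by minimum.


C ↔ A_4 under row/col permutation; |W(A_4)| = 120.

Folding the 10 weights λ_j+ρ into Ā_29 (reps in the given 4-coord order):

  1: (5, 14, 5, 5);  2: (6, 3, 13, 7);  3: (5, 14, 5, 5);  4: (0, 22, 2, 5);  5: (8, 10, 2, 0);  6: (8, 12, 0, 3);  7: (8, 12, 0, 3);  8: (8, 10, 2, 0);  9: (6, 3, 13, 7);  10: (8, 10, 2, 0)

Linkage partition of the 10 weights (5 classes, p=29):

[[1, 3], [2, 9], [4], [5, 8, 10], [6, 7]]


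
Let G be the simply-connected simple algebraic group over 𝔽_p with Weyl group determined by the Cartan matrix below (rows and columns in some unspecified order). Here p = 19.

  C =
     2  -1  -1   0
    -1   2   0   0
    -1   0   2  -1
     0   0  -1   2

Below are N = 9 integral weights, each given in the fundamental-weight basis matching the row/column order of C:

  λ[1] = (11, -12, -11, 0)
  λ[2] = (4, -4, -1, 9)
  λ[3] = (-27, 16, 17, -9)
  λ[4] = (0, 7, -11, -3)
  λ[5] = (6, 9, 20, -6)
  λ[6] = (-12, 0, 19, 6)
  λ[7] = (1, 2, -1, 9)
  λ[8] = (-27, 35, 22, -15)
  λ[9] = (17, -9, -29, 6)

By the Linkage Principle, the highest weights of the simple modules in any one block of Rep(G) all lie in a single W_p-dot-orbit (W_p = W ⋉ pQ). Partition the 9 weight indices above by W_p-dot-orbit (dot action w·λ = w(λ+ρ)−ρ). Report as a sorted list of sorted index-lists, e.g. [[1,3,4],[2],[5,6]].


A_4 Cartan matrix, 4 simple roots permuted; ρ=(1,1,1,1).

Ā_19 reps of the 9 weights (A_4, coords as presented):

  λ_1 → (1, 2, 8, 1);  λ_2 → (2, 3, 0, 10);  λ_3 → (1, 2, 8, 1);  λ_4 → (1, 2, 8, 1);  λ_5 → (2, 3, 0, 10);  λ_6 → (1, 2, 8, 1);  λ_7 → (2, 3, 0, 10);  λ_8 → (2, 3, 0, 10);  λ_9 → (1, 2, 8, 1)

These 9 weights hit 2 W_19-dot-orbits; sizes (5, 4):

[[1, 3, 4, 6, 9], [2, 5, 7, 8]]


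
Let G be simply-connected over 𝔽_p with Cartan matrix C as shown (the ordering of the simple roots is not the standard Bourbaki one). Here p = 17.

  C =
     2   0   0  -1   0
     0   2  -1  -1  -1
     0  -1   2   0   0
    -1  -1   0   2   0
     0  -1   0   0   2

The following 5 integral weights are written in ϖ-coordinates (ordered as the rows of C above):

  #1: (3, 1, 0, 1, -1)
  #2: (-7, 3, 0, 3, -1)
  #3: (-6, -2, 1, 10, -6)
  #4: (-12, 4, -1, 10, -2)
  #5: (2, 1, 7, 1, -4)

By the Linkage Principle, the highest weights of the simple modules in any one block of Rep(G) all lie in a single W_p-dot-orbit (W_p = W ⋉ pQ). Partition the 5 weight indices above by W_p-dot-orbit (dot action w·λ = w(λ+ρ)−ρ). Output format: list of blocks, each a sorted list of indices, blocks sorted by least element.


Cartan matrix: type D_5 (|W|=1920); un-permuting the 5 rows.

W_17-reps of the 5 weights in Ā_17 (same 5-coord order as C):

    λ_1 → (4, 2, 1, 2, 0)
    λ_2 → (4, 2, 1, 2, 0)
    λ_3 → (5, 1, 4, 0, 1)
    λ_4 → (8, 1, 0, 3, 1)
    λ_5 → (3, 1, 7, 1, 2)

These 5 weights hit 4 W_17-dot-orbits; sizes (2, 1, 1, 1):

[[1, 2], [3], [4], [5]]


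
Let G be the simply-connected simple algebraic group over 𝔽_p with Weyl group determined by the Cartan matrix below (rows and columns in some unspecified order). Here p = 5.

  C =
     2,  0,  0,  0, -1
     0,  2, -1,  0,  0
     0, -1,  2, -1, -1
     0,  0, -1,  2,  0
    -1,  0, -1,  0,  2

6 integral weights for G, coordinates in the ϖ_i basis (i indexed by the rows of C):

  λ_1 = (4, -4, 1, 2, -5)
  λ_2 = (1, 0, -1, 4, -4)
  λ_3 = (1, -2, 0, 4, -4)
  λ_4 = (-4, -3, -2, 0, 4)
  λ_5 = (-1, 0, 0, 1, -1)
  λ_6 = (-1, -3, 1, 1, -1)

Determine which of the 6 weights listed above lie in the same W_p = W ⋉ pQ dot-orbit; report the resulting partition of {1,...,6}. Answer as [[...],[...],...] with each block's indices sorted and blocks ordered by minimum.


D_5 Cartan matrix, 5 simple roots permuted; ρ=(1,1,1,1,1).

Ā_5 reps of the 6 weights (D_5, coords as presented):

  [1] (0, 2, 0, 2, 0);  [2] (0, 2, 0, 2, 0);  [3] (0, 2, 0, 2, 0);  [4] (2, 0, 1, 1, 0);  [5] (0, 1, 1, 2, 0);  [6] (0, 2, 0, 2, 0)

Linkage partition of the 6 weights (3 classes, p=5):

[[1, 2, 3, 6], [4], [5]]


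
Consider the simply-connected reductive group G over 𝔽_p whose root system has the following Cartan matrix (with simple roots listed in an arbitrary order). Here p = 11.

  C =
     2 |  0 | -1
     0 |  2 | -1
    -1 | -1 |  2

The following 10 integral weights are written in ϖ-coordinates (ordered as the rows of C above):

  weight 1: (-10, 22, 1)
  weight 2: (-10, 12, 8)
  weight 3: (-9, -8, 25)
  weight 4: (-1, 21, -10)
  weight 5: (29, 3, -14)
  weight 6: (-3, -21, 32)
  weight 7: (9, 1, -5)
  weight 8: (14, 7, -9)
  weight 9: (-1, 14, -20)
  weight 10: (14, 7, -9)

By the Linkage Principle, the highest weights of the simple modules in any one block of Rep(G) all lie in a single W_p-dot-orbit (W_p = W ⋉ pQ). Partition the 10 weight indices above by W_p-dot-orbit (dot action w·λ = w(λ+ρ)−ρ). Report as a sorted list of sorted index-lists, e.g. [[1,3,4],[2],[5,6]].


Type A_3, rank 3, |W|=24; reorder rows/cols to standard.

λ_j+ρ reflected into Ā_11 (⟨·,θ^∨⟩≤11); 3-tuples as given:

    1: (6, 2, 2)
    2: (0, 0, 2)
    3: (3, 4, 4)
    4: (0, 0, 2)
    5: (6, 2, 2)
    6: (0, 0, 2)
    7: (6, 2, 2)
    8: (3, 4, 4)
    9: (3, 4, 4)
    10: (3, 4, 4)

Linkage partition of the 10 weights (3 classes, p=11):

[[1, 5, 7], [2, 4, 6], [3, 8, 9, 10]]


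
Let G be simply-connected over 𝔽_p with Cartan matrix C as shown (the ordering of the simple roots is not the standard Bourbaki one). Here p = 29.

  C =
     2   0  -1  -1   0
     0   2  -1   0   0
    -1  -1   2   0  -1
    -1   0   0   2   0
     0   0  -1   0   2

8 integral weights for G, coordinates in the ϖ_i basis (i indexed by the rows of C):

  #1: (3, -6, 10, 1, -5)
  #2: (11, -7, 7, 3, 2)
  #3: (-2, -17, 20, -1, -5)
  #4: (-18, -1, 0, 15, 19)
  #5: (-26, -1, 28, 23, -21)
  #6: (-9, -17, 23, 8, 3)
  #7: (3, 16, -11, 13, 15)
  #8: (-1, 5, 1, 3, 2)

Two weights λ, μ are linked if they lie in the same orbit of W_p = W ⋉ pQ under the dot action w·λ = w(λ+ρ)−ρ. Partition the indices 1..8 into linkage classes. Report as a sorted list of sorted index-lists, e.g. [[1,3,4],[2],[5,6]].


C ↔ D_5 under row/col permutation; |W(D_5)| = 1920.

Folding the 8 weights λ_j+ρ into Ā_29 (reps in the given 5-coord order):

  1: (4, 5, 2, 2, 4) · 2: (0, 6, 2, 4, 3) · 3: (0, 16, 0, 1, 4) · 4: (0, 16, 0, 1, 4) · 5: (0, 16, 0, 1, 4) · 6: (0, 16, 0, 1, 4) · 7: (4, 5, 2, 2, 4) · 8: (0, 6, 2, 4, 3)

Grouping the 8 weights by Ā_29-representative: 3 linkage classes.

[[1, 7], [2, 8], [3, 4, 5, 6]]


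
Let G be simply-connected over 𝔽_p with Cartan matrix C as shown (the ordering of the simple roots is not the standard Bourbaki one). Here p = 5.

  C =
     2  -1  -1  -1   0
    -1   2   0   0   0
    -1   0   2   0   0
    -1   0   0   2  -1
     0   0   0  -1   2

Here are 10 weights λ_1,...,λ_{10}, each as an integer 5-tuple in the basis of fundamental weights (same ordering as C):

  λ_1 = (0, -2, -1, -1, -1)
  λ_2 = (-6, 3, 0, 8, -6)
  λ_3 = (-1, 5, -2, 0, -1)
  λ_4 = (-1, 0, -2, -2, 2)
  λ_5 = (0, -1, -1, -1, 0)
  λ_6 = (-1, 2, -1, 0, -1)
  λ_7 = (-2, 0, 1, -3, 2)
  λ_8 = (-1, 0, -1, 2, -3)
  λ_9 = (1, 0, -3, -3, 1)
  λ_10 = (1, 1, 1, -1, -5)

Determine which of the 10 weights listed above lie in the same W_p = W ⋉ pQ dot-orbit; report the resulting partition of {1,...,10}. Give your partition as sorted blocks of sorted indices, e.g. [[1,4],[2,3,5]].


Dynkin diagram of C (from the 8 off-diagonal −1 entries): D_5.

Folding the 10 weights λ_j+ρ into Ā_5 (reps in the given 5-coord order):

  λ_1+ρ ↦ (0, 1, 0, 0, 0)
  λ_2+ρ ↦ (0, 3, 0, 1, 0)
  λ_3+ρ ↦ (0, 3, 0, 1, 0)
  λ_4+ρ ↦ (1, 0, 0, 0, 1)
  λ_5+ρ ↦ (1, 0, 0, 0, 1)
  λ_6+ρ ↦ (0, 3, 0, 1, 0)
  λ_7+ρ ↦ (1, 1, 0, 0, 0)
  λ_8+ρ ↦ (0, 1, 0, 1, 2)
  λ_9+ρ ↦ (1, 1, 0, 0, 0)
  λ_10+ρ ↦ (1, 0, 0, 0, 1)

Partition of {1..10} into 5 W_5-dot-orbits:

[[1], [2, 3, 6], [4, 5, 10], [7, 9], [8]]


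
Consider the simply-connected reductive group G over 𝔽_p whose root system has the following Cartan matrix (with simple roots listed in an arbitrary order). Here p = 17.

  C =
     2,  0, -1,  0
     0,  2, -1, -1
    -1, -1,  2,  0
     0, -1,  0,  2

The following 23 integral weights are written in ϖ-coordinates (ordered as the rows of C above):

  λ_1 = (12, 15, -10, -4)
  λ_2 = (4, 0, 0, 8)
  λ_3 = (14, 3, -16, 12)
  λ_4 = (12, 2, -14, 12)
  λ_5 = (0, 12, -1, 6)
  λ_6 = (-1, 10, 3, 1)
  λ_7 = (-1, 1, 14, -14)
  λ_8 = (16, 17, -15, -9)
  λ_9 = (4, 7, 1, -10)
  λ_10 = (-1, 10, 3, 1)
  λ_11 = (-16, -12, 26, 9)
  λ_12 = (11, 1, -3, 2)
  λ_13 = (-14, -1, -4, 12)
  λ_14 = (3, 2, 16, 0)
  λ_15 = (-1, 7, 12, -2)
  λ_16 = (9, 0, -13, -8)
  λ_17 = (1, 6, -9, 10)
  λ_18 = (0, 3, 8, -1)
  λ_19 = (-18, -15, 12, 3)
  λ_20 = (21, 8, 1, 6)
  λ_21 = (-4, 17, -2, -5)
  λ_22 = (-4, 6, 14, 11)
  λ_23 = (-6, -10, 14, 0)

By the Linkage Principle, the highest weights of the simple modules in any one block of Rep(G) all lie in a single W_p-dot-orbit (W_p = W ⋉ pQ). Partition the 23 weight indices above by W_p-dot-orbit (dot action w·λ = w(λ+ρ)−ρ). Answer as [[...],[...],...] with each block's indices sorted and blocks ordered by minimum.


Cartan matrix: type A_4 (|W|=120); un-permuting the 4 rows.

Ā_17 reps of the 23 weights (A_4, coords as presented):

  λ_1+ρ ↦ (1, 4, 9, 0);  λ_2+ρ ↦ (5, 1, 1, 9);  λ_3+ρ ↦ (0, 11, 4, 2);  λ_4+ρ ↦ (0, 10, 3, 3);  λ_5+ρ ↦ (0, 10, 3, 3);  λ_6+ρ ↦ (0, 11, 4, 2);  λ_7+ρ ↦ (0, 11, 4, 2);  λ_8+ρ ↦ (1, 4, 9, 0);  λ_9+ρ ↦ (5, 1, 1, 8);  λ_10+ρ ↦ (0, 11, 4, 2);  λ_11+ρ ↦ (5, 1, 1, 9);  λ_12+ρ ↦ (10, 0, 2, 3);  λ_13+ρ ↦ (0, 10, 3, 3);  λ_14+ρ ↦ (1, 4, 9, 0);  λ_15+ρ ↦ (1, 4, 9, 0);  λ_16+ρ ↦ (5, 1, 1, 9);  λ_17+ρ ↦ (5, 1, 1, 9);  λ_18+ρ ↦ (1, 4, 9, 0);  λ_19+ρ ↦ (0, 10, 3, 3);  λ_20+ρ ↦ (5, 1, 1, 9);  λ_21+ρ ↦ (0, 10, 3, 3);  λ_22+ρ ↦ (10, 0, 2, 3);  λ_23+ρ ↦ (5, 1, 1, 8)

Partition of {1..23} into 6 W_17-dot-orbits:

[[1, 8, 14, 15, 18], [2, 11, 16, 17, 20], [3, 6, 7, 10], [4, 5, 13, 19, 21], [9, 23], [12, 22]]


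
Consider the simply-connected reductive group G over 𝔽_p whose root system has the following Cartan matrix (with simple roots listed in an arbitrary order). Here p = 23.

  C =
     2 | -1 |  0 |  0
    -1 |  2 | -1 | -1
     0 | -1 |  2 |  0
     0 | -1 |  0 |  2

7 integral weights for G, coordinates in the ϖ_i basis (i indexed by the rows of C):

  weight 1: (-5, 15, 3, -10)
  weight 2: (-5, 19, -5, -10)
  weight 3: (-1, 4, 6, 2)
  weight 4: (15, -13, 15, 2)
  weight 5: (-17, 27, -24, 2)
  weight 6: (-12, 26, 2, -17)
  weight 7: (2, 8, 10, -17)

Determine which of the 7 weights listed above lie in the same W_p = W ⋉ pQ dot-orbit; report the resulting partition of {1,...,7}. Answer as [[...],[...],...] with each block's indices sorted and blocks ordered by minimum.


Root system D_4: the 4×4 matrix C matches after relabeling.

Folding the 7 weights λ_j+ρ into Ā_23 (reps in the given 4-coord order):

  λ_1 → (4, 3, 4, 9);  λ_2 → (4, 3, 4, 9);  λ_3 → (0, 5, 7, 3);  λ_4 → (4, 3, 4, 9);  λ_5 → (0, 5, 7, 3);  λ_6 → (4, 3, 4, 9);  λ_7 → (4, 3, 4, 9)

These 7 weights hit 2 W_23-dot-orbits; sizes (5, 2):

[[1, 2, 4, 6, 7], [3, 5]]


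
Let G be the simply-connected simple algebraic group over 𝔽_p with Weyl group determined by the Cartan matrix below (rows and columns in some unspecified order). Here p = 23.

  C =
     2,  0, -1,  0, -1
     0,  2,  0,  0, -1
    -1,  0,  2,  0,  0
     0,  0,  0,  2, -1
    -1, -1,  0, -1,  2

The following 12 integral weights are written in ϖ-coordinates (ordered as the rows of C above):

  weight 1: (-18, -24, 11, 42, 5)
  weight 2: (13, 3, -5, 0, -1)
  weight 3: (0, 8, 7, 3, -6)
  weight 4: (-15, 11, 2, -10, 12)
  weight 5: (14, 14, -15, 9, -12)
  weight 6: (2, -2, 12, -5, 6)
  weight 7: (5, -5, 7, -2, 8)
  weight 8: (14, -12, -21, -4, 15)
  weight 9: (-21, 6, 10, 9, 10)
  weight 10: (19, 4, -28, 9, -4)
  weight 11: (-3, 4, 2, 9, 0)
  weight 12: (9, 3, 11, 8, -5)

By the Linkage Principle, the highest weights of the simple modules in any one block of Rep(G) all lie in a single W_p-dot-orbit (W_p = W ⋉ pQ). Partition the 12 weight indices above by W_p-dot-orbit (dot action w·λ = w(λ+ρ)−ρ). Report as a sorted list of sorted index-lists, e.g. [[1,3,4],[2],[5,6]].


C ↔ D_5 under row/col permutation; |W(D_5)| = 1920.

Each λ_j+ρ reduced to Ā_23; 5-tuples below use C's row order:

    [1] (0, 6, 1, 8, 3)
    [2] (4, 4, 4, 1, 0)
    [3] (4, 4, 4, 1, 0)
    [4] (5, 2, 4, 1, 2)
    [5] (4, 4, 4, 1, 0)
    [6] (2, 1, 11, 4, 0)
    [7] (4, 4, 4, 1, 0)
    [8] (3, 3, 7, 5, 0)
    [9] (5, 2, 4, 1, 2)
    [10] (2, 1, 11, 4, 0)
    [11] (1, 4, 1, 9, 1)
    [12] (4, 4, 4, 1, 0)

These 12 weights hit 6 W_23-dot-orbits; sizes (1, 5, 2, 2, 1, 1):

[[1], [2, 3, 5, 7, 12], [4, 9], [6, 10], [8], [11]]


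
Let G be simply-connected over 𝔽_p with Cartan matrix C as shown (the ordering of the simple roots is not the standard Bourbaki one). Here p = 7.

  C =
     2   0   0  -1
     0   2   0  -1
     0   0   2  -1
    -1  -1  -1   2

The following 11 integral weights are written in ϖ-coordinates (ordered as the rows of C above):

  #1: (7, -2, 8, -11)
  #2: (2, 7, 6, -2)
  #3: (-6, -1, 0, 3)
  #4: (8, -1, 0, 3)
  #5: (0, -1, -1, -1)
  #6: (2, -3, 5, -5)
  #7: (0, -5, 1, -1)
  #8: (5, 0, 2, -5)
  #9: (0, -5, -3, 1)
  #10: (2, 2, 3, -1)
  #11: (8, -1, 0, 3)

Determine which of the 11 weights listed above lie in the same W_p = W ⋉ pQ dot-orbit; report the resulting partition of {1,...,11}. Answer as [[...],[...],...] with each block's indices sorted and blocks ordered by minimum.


Type D_4, rank 4, |W|=192; reorder rows/cols to standard.

Alcove-folded reps (p=7, 11 weights, presented ϖ-order):

  λ_1 → (2, 3, 1, 0);  λ_2 → (4, 1, 0, 0);  λ_3 → (4, 1, 0, 0);  λ_4 → (4, 1, 0, 0);  λ_5 → (1, 0, 0, 0);  λ_6 → (2, 3, 1, 0);  λ_7 → (2, 1, 1, 0);  λ_8 → (2, 3, 1, 0);  λ_9 → (2, 1, 1, 0);  λ_10 → (0, 0, 1, 3);  λ_11 → (4, 1, 0, 0)

Linkage partition of the 11 weights (5 classes, p=7):

[[1, 6, 8], [2, 3, 4, 11], [5], [7, 9], [10]]


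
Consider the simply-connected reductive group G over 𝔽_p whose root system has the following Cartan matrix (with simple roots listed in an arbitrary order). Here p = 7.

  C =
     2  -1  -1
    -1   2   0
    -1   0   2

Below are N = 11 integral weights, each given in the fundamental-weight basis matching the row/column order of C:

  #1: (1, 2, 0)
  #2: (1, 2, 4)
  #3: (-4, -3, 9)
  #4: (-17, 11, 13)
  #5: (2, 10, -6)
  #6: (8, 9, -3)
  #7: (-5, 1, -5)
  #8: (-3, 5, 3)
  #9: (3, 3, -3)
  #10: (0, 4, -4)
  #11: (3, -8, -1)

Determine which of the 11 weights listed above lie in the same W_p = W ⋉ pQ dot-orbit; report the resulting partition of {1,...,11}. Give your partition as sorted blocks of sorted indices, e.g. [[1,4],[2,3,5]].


Dynkin diagram of C (from the 4 off-diagonal −1 entries): A_3.

λ_j+ρ reflected into Ā_7 (⟨·,θ^∨⟩≤7); 3-tuples as given:

  1: (2, 3, 1) · 2: (2, 0, 2) · 3: (2, 0, 2) · 4: (2, 0, 2) · 5: (2, 0, 2) · 6: (2, 0, 2) · 7: (2, 3, 1) · 8: (2, 3, 1) · 9: (2, 3, 1) · 10: (2, 3, 1) · 11: (0, 4, 3)

3 distinct reps among the 11 weights ⇒ 3 W_7-linkage classes:

[[1, 7, 8, 9, 10], [2, 3, 4, 5, 6], [11]]


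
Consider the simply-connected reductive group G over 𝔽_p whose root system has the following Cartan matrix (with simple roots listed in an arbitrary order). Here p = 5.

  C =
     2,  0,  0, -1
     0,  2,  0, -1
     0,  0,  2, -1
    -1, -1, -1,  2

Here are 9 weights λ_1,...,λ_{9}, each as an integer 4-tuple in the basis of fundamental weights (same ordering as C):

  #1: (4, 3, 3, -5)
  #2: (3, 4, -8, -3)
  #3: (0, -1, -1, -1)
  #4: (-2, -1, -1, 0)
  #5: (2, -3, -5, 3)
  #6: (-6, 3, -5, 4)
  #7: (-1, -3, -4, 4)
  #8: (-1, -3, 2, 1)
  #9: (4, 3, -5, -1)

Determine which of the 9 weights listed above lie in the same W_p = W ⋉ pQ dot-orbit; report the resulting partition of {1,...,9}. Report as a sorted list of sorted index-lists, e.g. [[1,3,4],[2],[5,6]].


Root system D_4: the 4×4 matrix C matches after relabeling.

W_5-reps of the 9 weights in Ā_5 (same 4-coord order as C):

    λ_1+ρ ↦ (1, 0, 0, 0)
    λ_2+ρ ↦ (1, 0, 2, 0)
    λ_3+ρ ↦ (1, 0, 0, 0)
    λ_4+ρ ↦ (1, 0, 0, 0)
    λ_5+ρ ↦ (1, 0, 2, 0)
    λ_6+ρ ↦ (1, 0, 0, 0)
    λ_7+ρ ↦ (0, 2, 3, 0)
    λ_8+ρ ↦ (0, 2, 3, 0)
    λ_9+ρ ↦ (1, 0, 0, 0)

Grouping the 9 weights by Ā_5-representative: 3 linkage classes.

[[1, 3, 4, 6, 9], [2, 5], [7, 8]]


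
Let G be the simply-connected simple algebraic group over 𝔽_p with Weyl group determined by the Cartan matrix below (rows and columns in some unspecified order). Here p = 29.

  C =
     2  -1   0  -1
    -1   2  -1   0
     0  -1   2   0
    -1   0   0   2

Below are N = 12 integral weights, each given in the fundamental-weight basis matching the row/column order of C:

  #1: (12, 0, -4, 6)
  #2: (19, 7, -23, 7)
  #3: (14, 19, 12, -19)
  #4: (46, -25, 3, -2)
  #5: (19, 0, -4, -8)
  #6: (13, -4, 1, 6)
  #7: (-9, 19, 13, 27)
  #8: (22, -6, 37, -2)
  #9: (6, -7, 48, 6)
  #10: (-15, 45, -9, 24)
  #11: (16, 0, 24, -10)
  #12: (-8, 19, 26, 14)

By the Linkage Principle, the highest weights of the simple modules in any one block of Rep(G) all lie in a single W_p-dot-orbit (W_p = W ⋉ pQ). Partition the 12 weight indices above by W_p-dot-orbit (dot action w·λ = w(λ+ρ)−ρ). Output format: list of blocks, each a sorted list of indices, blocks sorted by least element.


A_4 Cartan matrix, 4 simple roots permuted; ρ=(1,1,1,1).

Each λ_j+ρ reduced to Ā_29; 4-tuples below use C's row order:

  λ_1+ρ ↦ (11, 2, 1, 7) · λ_2+ρ ↦ (6, 14, 1, 1) · λ_3+ρ ↦ (1, 10, 6, 3) · λ_4+ρ ↦ (5, 4, 2, 17) · λ_5+ρ ↦ (11, 2, 1, 7) · λ_6+ρ ↦ (11, 2, 1, 7) · λ_7+ρ ↦ (3, 1, 11, 5) · λ_8+ρ ↦ (5, 4, 2, 17) · λ_9+ρ ↦ (6, 14, 1, 1) · λ_10+ρ ↦ (3, 1, 11, 5) · λ_11+ρ ↦ (3, 1, 11, 5) · λ_12+ρ ↦ (11, 2, 1, 7)

These 12 weights hit 5 W_29-dot-orbits; sizes (4, 2, 1, 2, 3):

[[1, 5, 6, 12], [2, 9], [3], [4, 8], [7, 10, 11]]


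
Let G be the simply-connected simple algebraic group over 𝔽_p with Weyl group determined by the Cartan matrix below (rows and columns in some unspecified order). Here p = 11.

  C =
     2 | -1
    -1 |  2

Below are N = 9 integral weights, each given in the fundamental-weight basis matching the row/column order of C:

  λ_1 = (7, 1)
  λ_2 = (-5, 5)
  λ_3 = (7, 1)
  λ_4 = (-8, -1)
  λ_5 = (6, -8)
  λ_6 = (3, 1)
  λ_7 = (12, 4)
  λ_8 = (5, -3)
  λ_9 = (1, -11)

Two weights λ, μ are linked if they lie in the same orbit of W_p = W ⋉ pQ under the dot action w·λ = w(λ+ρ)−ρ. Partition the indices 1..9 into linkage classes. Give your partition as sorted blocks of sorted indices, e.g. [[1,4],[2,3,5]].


Type A_2, rank 2, |W|=6; reorder rows/cols to standard.

Ā_11 reps of the 9 weights (A_2, coords as presented):

  1: (8, 2)
  2: (4, 2)
  3: (8, 2)
  4: (0, 7)
  5: (0, 7)
  6: (4, 2)
  7: (4, 2)
  8: (4, 2)
  9: (8, 2)

These 9 weights hit 3 W_11-dot-orbits; sizes (3, 4, 2):

[[1, 3, 9], [2, 6, 7, 8], [4, 5]]


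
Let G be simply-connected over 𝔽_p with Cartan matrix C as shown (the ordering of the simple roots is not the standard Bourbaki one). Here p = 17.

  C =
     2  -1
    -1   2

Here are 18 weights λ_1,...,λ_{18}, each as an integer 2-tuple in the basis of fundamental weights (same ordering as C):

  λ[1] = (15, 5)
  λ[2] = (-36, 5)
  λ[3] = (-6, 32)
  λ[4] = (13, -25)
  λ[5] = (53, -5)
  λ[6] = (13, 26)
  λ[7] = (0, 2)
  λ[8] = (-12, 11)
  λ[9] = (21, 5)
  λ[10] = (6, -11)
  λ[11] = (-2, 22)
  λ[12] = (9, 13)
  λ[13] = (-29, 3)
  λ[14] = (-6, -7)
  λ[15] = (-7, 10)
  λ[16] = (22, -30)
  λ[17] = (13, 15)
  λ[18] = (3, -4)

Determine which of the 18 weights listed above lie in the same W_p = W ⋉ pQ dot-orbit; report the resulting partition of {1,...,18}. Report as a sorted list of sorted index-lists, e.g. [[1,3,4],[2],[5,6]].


Dynkin diagram of C (from the 2 off-diagonal −1 entries): A_2.

Ā_17 reps of the 18 weights (A_2, coords as presented):

  1: (11, 1);  2: (11, 1);  3: (11, 1);  4: (3, 7);  5: (1, 3);  6: (3, 7);  7: (1, 3);  8: (11, 1);  9: (6, 5);  10: (3, 7);  11: (5, 11);  12: (3, 7);  13: (7, 6);  14: (6, 5);  15: (6, 5);  16: (6, 5);  17: (1, 3);  18: (1, 3)

Partition of {1..18} into 6 W_17-dot-orbits:

[[1, 2, 3, 8], [4, 6, 10, 12], [5, 7, 17, 18], [9, 14, 15, 16], [11], [13]]


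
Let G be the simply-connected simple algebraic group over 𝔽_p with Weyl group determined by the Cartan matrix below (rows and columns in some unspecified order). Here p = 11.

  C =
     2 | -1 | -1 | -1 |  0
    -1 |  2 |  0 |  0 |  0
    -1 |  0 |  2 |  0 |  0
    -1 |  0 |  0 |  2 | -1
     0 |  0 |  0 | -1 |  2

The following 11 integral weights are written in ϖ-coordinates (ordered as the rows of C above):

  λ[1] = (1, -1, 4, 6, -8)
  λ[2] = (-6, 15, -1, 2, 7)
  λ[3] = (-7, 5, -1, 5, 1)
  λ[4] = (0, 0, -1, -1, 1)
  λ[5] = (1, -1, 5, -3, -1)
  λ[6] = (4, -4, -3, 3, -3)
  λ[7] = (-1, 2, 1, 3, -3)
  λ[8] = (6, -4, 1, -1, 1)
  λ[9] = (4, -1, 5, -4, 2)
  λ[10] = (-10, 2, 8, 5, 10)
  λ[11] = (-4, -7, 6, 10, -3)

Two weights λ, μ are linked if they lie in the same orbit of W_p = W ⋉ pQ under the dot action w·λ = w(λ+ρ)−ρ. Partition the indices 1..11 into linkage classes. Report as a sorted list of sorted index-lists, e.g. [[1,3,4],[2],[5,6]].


Cartan matrix: type D_5 (|W|=1920); un-permuting the 5 rows.

λ_j+ρ reflected into Ā_11 (⟨·,θ^∨⟩≤11); 5-tuples as given:

    λ_1 → (0, 3, 2, 2, 2)
    λ_2 → (0, 0, 6, 0, 2)
    λ_3 → (0, 0, 6, 0, 2)
    λ_4 → (1, 1, 0, 0, 2)
    λ_5 → (0, 0, 6, 0, 2)
    λ_6 → (0, 3, 2, 2, 2)
    λ_7 → (0, 3, 2, 2, 2)
    λ_8 → (0, 3, 2, 2, 2)
    λ_9 → (0, 0, 6, 0, 2)
    λ_10 → (0, 0, 6, 0, 2)
    λ_11 → (0, 3, 2, 2, 2)

These 11 weights hit 3 W_11-dot-orbits; sizes (5, 5, 1):

[[1, 6, 7, 8, 11], [2, 3, 5, 9, 10], [4]]


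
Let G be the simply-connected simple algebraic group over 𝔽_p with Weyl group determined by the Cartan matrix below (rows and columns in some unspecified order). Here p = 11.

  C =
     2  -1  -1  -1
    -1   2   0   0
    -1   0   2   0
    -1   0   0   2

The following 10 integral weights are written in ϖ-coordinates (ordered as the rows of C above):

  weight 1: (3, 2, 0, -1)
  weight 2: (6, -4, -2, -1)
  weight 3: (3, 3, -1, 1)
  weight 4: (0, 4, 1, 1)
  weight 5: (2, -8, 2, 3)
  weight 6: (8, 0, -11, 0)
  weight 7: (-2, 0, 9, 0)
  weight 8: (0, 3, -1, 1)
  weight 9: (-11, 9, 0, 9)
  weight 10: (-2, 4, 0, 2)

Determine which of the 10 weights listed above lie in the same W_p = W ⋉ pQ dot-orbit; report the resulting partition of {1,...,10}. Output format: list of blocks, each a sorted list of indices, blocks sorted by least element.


Dynkin diagram of C (from the 6 off-diagonal −1 entries): D_4.

Ā_11 reps of the 10 weights (D_4, coords as presented):

  λ_1 → (3, 3, 1, 0) · λ_2 → (3, 3, 1, 0) · λ_3 → (1, 4, 0, 2) · λ_4 → (1, 5, 2, 2) · λ_5 → (3, 3, 1, 0) · λ_6 → (1, 0, 9, 0) · λ_7 → (1, 0, 9, 0) · λ_8 → (1, 4, 0, 2) · λ_9 → (1, 0, 9, 0) · λ_10 → (1, 4, 0, 2)

Linkage partition of the 10 weights (4 classes, p=11):

[[1, 2, 5], [3, 8, 10], [4], [6, 7, 9]]


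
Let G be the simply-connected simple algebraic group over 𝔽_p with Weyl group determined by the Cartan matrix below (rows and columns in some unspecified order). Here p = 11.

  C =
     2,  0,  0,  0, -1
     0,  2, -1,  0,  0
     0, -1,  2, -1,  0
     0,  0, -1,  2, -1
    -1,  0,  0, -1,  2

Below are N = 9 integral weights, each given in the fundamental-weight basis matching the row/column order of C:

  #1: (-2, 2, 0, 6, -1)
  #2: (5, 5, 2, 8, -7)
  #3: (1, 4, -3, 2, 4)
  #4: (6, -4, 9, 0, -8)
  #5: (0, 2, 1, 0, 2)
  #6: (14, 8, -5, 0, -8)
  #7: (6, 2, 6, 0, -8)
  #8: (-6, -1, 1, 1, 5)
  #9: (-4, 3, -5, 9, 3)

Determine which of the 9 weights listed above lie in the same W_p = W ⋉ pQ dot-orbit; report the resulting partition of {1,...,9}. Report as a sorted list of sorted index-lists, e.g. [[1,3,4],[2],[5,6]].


C ↔ A_5 under row/col permutation; |W(A_5)| = 720.

Folding the 9 weights λ_j+ρ into Ā_11 (reps in the given 5-coord order):

  [1] (0, 3, 1, 6, 1) · [2] (5, 0, 2, 2, 1) · [3] (0, 1, 2, 1, 5) · [4] (0, 3, 1, 6, 1) · [5] (1, 3, 2, 1, 3) · [6] (1, 3, 2, 1, 3) · [7] (0, 3, 1, 6, 1) · [8] (5, 0, 2, 2, 1) · [9] (0, 3, 1, 6, 1)

Partition of {1..9} into 4 W_11-dot-orbits:

[[1, 4, 7, 9], [2, 8], [3], [5, 6]]


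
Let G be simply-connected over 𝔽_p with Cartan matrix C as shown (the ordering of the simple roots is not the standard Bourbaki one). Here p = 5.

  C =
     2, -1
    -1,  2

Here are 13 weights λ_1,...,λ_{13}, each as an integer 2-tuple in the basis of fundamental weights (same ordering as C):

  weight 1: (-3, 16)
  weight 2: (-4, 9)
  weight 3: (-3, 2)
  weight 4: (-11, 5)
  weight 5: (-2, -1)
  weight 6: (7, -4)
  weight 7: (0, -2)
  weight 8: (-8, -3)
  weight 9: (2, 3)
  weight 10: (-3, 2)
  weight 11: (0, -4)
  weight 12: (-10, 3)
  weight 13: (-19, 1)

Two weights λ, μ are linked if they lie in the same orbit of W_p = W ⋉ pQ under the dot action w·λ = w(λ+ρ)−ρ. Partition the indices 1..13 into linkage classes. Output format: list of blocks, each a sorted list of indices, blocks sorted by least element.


A_2 Cartan matrix, 2 simple roots permuted; ρ=(1,1).

λ_j+ρ reflected into Ā_5 (⟨·,θ^∨⟩≤5); 2-tuples as given:

  1: (2, 0);  2: (2, 0);  3: (2, 1);  4: (0, 1);  5: (0, 1);  6: (2, 0);  7: (0, 1);  8: (2, 1);  9: (1, 2);  10: (2, 1);  11: (2, 1);  12: (0, 1);  13: (2, 1)

Grouping the 13 weights by Ā_5-representative: 4 linkage classes.

[[1, 2, 6], [3, 8, 10, 11, 13], [4, 5, 7, 12], [9]]


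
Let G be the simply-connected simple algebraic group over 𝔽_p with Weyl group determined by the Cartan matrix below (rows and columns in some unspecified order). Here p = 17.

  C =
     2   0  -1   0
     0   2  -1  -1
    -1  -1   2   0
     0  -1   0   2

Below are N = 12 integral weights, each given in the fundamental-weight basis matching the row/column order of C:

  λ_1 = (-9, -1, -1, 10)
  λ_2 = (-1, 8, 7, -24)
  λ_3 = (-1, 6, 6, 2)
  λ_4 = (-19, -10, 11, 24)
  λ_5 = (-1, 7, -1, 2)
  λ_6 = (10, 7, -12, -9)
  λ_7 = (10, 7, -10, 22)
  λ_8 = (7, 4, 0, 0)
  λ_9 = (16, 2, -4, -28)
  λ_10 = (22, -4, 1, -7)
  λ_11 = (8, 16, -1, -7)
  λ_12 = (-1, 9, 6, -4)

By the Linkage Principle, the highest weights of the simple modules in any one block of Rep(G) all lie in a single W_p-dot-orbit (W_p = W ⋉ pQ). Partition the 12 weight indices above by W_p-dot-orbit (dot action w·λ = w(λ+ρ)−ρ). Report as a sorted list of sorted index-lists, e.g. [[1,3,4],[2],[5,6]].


Type A_4, rank 4, |W|=120; reorder rows/cols to standard.

Alcove-folded reps (p=17, 12 weights, presented ϖ-order):

    λ_1+ρ ↦ (0, 8, 0, 3)
    λ_2+ρ ↦ (0, 8, 0, 3)
    λ_3+ρ ↦ (0, 7, 7, 3)
    λ_4+ρ ↦ (8, 5, 1, 1)
    λ_5+ρ ↦ (0, 8, 0, 3)
    λ_6+ρ ↦ (0, 8, 0, 3)
    λ_7+ρ ↦ (8, 5, 1, 1)
    λ_8+ρ ↦ (8, 5, 1, 1)
    λ_9+ρ ↦ (0, 7, 7, 3)
    λ_10+ρ ↦ (8, 5, 1, 1)
    λ_11+ρ ↦ (0, 8, 0, 3)
    λ_12+ρ ↦ (0, 7, 7, 3)

The 12 indices split into 3 linkage classes (same alcove rep ⇔ same W_17-dot-orbit):

[[1, 2, 5, 6, 11], [3, 9, 12], [4, 7, 8, 10]]


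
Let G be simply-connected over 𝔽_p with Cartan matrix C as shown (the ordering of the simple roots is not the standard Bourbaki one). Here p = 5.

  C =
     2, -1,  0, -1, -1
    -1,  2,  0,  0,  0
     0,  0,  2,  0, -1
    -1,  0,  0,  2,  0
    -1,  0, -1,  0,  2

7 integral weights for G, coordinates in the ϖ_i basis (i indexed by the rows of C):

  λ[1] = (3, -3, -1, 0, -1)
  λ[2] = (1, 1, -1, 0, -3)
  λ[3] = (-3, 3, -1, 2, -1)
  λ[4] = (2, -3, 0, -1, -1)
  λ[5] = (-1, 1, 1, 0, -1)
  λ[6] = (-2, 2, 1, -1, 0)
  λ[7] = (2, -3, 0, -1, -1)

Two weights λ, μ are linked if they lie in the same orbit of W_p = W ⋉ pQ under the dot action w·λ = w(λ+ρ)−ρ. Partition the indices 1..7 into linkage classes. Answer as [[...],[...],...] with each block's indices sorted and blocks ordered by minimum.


Dynkin diagram of C (from the 8 off-diagonal −1 entries): D_5.

Ā_5 reps of the 7 weights (D_5, coords as presented):

  [1] (0, 2, 2, 1, 0)
  [2] (0, 2, 2, 1, 0)
  [3] (0, 2, 2, 1, 0)
  [4] (1, 2, 1, 0, 0)
  [5] (0, 2, 2, 1, 0)
  [6] (0, 2, 2, 1, 0)
  [7] (1, 2, 1, 0, 0)

Linkage partition of the 7 weights (2 classes, p=5):

[[1, 2, 3, 5, 6], [4, 7]]


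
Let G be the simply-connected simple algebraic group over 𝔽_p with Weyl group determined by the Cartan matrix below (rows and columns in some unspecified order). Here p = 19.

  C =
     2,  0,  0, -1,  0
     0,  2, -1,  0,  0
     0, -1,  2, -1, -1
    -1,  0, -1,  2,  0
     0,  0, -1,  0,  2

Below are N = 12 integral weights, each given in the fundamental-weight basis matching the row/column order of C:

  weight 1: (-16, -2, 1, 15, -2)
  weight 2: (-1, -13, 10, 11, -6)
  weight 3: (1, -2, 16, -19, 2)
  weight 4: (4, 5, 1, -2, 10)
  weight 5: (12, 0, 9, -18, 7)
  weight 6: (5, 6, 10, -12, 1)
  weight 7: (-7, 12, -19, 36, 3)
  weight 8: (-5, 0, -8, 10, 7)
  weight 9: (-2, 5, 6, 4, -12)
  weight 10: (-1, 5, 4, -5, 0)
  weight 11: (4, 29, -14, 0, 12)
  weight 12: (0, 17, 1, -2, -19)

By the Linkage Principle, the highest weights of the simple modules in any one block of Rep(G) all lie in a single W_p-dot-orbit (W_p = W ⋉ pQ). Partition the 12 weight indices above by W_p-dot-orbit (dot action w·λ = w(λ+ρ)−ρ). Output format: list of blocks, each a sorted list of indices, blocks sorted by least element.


C ↔ D_5 under row/col permutation; |W(D_5)| = 1920.

W_19-reps of the 12 weights in Ā_19 (same 5-coord order as C):

  λ_1 → (15, 1, 0, 1, 1)
  λ_2 → (4, 6, 1, 0, 1)
  λ_3 → (15, 1, 0, 1, 1)
  λ_4 → (1, 2, 4, 0, 7)
  λ_5 → (4, 6, 1, 0, 1)
  λ_6 → (4, 6, 1, 0, 1)
  λ_7 → (1, 2, 4, 0, 7)
  λ_8 → (4, 6, 1, 0, 1)
  λ_9 → (1, 2, 4, 0, 7)
  λ_10 → (4, 6, 1, 0, 1)
  λ_11 → (1, 2, 4, 0, 7)
  λ_12 → (15, 1, 0, 1, 1)

The 12 indices split into 3 linkage classes (same alcove rep ⇔ same W_19-dot-orbit):

[[1, 3, 12], [2, 5, 6, 8, 10], [4, 7, 9, 11]]


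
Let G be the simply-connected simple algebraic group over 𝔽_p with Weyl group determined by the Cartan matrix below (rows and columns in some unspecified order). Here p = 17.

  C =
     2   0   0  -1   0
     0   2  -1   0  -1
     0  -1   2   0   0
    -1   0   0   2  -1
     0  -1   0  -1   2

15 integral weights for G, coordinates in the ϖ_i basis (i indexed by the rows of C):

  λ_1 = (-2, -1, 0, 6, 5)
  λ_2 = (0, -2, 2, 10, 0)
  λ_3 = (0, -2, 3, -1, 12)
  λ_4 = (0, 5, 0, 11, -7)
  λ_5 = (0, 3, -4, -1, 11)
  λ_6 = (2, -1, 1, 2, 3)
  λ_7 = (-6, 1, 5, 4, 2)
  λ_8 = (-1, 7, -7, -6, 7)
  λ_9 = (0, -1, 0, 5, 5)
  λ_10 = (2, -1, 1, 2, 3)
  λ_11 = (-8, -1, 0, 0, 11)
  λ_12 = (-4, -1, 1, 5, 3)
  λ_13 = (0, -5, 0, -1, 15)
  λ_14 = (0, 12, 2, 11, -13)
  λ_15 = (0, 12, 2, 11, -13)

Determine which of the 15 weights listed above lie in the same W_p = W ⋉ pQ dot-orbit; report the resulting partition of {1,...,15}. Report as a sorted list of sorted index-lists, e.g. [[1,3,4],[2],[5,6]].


Cartan matrix: type A_5 (|W|=720); un-permuting the 5 rows.

Each λ_j+ρ reduced to Ā_17; 5-tuples below use C's row order:

    [1] (1, 0, 1, 6, 6)
    [2] (1, 1, 2, 11, 0)
    [3] (1, 1, 3, 0, 12)
    [4] (1, 0, 1, 6, 6)
    [5] (1, 1, 3, 0, 12)
    [6] (3, 0, 2, 3, 4)
    [7] (5, 2, 6, 0, 3)
    [8] (5, 2, 6, 0, 3)
    [9] (1, 0, 1, 6, 6)
    [10] (3, 0, 2, 3, 4)
    [11] (1, 0, 1, 6, 6)
    [12] (3, 0, 2, 3, 4)
    [13] (1, 1, 3, 0, 12)
    [14] (1, 1, 3, 0, 12)
    [15] (1, 1, 3, 0, 12)

Partition of {1..15} into 5 W_17-dot-orbits:

[[1, 4, 9, 11], [2], [3, 5, 13, 14, 15], [6, 10, 12], [7, 8]]


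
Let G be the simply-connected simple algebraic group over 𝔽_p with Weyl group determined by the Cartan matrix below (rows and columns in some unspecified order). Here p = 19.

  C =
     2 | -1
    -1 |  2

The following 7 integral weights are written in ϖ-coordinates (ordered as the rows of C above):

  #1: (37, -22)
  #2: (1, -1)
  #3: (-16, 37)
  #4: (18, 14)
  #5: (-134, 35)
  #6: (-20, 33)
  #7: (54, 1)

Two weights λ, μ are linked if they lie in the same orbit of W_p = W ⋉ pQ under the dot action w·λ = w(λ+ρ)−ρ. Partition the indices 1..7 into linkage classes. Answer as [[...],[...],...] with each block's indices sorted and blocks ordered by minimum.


Type A_2, rank 2, |W|=6; reorder rows/cols to standard.

Folding the 7 weights λ_j+ρ into Ā_19 (reps in the given 2-coord order):

    λ_1+ρ ↦ (2, 0)
    λ_2+ρ ↦ (2, 0)
    λ_3+ρ ↦ (4, 0)
    λ_4+ρ ↦ (4, 0)
    λ_5+ρ ↦ (2, 0)
    λ_6+ρ ↦ (4, 0)
    λ_7+ρ ↦ (2, 0)

Grouping the 7 weights by Ā_19-representative: 2 linkage classes.

[[1, 2, 5, 7], [3, 4, 6]]


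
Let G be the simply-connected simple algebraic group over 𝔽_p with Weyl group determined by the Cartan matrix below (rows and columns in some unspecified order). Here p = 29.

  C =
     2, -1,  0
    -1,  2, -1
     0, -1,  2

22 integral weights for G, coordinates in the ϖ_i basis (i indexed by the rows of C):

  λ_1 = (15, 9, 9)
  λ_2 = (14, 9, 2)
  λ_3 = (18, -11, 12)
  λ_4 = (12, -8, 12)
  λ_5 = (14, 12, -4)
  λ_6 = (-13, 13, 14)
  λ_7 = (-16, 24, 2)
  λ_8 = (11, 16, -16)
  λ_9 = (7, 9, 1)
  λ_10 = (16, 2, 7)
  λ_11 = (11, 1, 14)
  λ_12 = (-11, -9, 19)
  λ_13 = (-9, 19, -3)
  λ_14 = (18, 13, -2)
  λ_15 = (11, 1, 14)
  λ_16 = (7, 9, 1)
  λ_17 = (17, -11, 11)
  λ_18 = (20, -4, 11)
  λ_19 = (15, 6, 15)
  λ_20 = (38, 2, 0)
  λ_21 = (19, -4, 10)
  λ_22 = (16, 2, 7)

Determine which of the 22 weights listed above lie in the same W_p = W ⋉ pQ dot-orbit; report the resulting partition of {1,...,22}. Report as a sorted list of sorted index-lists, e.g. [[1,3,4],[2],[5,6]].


Cartan matrix: type A_3 (|W|=24); un-permuting the 3 rows.

Folding the 22 weights λ_j+ρ into Ā_29 (reps in the given 3-coord order):

    1: (9, 10, 3)
    2: (15, 10, 3)
    3: (9, 10, 3)
    4: (6, 7, 6)
    5: (15, 10, 3)
    6: (12, 2, 15)
    7: (15, 10, 3)
    8: (12, 2, 15)
    9: (8, 10, 2)
    10: (17, 3, 8)
    11: (12, 2, 15)
    12: (8, 10, 2)
    13: (8, 10, 2)
    14: (15, 10, 3)
    15: (12, 2, 15)
    16: (8, 10, 2)
    17: (8, 10, 2)
    18: (17, 3, 8)
    19: (6, 7, 6)
    20: (15, 10, 3)
    21: (17, 3, 8)
    22: (17, 3, 8)

Linkage partition of the 22 weights (6 classes, p=29):

[[1, 3], [2, 5, 7, 14, 20], [4, 19], [6, 8, 11, 15], [9, 12, 13, 16, 17], [10, 18, 21, 22]]


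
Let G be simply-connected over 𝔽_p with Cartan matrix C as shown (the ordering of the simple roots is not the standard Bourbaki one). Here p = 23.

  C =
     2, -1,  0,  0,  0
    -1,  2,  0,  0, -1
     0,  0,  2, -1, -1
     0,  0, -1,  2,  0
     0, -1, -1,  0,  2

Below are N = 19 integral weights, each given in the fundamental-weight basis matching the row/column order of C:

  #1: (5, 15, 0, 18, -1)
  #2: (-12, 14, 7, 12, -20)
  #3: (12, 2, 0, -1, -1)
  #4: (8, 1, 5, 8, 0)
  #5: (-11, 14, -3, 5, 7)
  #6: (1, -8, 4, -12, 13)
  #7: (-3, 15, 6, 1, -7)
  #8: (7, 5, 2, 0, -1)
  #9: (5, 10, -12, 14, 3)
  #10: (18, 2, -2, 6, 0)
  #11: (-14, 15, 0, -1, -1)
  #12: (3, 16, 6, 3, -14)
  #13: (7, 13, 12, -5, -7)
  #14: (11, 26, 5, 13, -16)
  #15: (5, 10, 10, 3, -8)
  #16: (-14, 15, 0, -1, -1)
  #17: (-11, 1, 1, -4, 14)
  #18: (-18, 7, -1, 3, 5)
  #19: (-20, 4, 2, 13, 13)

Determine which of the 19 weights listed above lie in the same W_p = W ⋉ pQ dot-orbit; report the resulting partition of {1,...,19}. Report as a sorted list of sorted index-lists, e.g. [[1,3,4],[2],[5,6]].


A_5 Cartan matrix, 5 simple roots permuted; ρ=(1,1,1,1,1).

Ā_23 reps of the 19 weights (A_5, coords as presented):

  λ_1 → (13, 3, 1, 0, 0);  λ_2 → (4, 4, 4, 2, 7);  λ_3 → (13, 3, 1, 0, 0);  λ_4 → (5, 2, 6, 5, 1);  λ_5 → (6, 5, 2, 0, 6);  λ_6 → (5, 2, 6, 5, 1);  λ_7 → (2, 8, 1, 2, 6);  λ_8 → (8, 6, 3, 1, 0);  λ_9 → (4, 4, 4, 2, 7);  λ_10 → (13, 3, 1, 0, 0);  λ_11 → (13, 3, 1, 0, 0);  λ_12 → (4, 4, 4, 2, 7);  λ_13 → (2, 8, 1, 2, 6);  λ_14 → (5, 2, 6, 5, 1);  λ_15 → (4, 4, 4, 2, 7);  λ_16 → (13, 3, 1, 0, 0);  λ_17 → (2, 8, 1, 2, 6);  λ_18 → (8, 6, 3, 1, 0);  λ_19 → (8, 6, 3, 1, 0)

The 19 indices split into 6 linkage classes (same alcove rep ⇔ same W_23-dot-orbit):

[[1, 3, 10, 11, 16], [2, 9, 12, 15], [4, 6, 14], [5], [7, 13, 17], [8, 18, 19]]
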